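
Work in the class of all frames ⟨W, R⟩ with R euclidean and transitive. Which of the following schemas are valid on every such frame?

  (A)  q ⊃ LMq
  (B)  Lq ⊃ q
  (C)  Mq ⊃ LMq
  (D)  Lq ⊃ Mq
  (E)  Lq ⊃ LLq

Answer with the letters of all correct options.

C, E

(A) q ⊃ LMq is axiom B; it is valid on a frame exactly when R is symmetric. Such an R need not be symmetric, so not valid.
(B) Lq ⊃ q is axiom T; it is valid on a frame exactly when R is reflexive. Such an R need not be reflexive, so not valid.
(C) Mq ⊃ LMq is axiom 5; it is valid on a frame exactly when R is euclidean. Every such R is euclidean, so valid.
(D) axiom D: valid iff R is serial. Such an R need not be serial — not valid.
(E) Lq ⊃ LLq is axiom 4; it is valid on a frame exactly when R is transitive. Every such R is transitive, so valid.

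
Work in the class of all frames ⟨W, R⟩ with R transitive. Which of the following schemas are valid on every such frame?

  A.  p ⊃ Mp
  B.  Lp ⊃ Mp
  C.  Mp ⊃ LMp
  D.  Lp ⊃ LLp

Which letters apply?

(A) p ⊃ Mp is the dual of axiom T, which corresponds to reflexivity. Such an R need not be reflexive — not valid.
(B) Lp ⊃ Mp is axiom D, which corresponds to seriality. Such an R need not be serial — not valid.
(C) Mp ⊃ LMp is axiom 5; it is valid on a frame exactly when R is euclidean. Such an R need not be euclidean, so not valid.
(D) axiom 4: valid iff R is transitive. Every such R is transitive — valid.

D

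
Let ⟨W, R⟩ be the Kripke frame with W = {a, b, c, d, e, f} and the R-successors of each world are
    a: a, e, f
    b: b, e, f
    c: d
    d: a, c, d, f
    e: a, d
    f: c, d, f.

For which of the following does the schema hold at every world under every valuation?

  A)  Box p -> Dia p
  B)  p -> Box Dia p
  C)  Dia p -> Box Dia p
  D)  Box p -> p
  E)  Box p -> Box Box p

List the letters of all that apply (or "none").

A

R is not reflexive: not c R c.
R is not symmetric: a R f but not f R a.
R is not transitive: a R e and e R d but not a R d.
R is not euclidean: a R e and a R f but not e R f.
R is serial: every world has an R-successor.
(A) Box p -> Dia p is axiom D, which corresponds to seriality. R is serial — valid.
(B) p -> Box Dia p (axiom B) characterises the symmetric frames. R is not symmetric — not valid.
(C) Dia p -> Box Dia p is axiom 5; it is valid on a frame exactly when R is euclidean. R is not euclidean, so not valid.
(D) Box p -> p is axiom T; it is valid on a frame exactly when R is reflexive. R is not reflexive, so not valid.
(E) Box p -> Box Box p is axiom 4; it is valid on a frame exactly when R is transitive. R is not transitive, so not valid.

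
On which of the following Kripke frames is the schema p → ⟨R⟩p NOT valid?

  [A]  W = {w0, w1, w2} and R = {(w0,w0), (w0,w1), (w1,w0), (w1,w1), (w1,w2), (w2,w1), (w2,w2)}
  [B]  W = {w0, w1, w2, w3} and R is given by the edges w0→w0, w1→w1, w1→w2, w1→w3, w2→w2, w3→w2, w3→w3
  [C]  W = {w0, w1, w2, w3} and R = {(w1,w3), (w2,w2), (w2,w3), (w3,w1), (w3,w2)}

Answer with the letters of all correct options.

The schema p → ⟨R⟩p is the dual of axiom T; it is valid on a frame iff R is reflexive.
(A) R is reflexive (each world relates to itself), so the schema is valid here.
(B) R is reflexive (each world relates to itself), so the schema is valid here.
(C) R is not reflexive (not w0 R w0), so the schema fails here.

C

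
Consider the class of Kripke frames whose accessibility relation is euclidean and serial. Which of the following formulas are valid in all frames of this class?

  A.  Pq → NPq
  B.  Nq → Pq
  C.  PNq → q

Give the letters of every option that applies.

A, B

(A) axiom 5: valid iff R is euclidean. Every such R is euclidean — valid.
(B) Nq → Pq is axiom D, which corresponds to seriality. Every such R is serial — valid.
(C) PNq → q is the dual of axiom B; it is valid on a frame exactly when R is symmetric. Such an R need not be symmetric, so not valid.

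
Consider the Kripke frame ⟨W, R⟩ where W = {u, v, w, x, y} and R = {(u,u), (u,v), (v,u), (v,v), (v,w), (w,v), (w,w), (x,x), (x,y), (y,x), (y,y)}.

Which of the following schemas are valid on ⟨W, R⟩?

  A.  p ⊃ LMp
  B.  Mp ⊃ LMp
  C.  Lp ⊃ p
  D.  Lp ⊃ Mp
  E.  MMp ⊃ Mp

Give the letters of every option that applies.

R is reflexive: each world relates to itself.
R is symmetric: every R-edge is matched by its reverse.
R is not transitive: u R v and v R w but not u R w.
R is not euclidean: v R u and v R w but not u R w.
R is serial: every world has an R-successor.
(A) p ⊃ LMp is axiom B, which corresponds to symmetry. R is symmetric — valid.
(B) Mp ⊃ LMp is axiom 5, which corresponds to the euclidean property. R is not euclidean — not valid.
(C) axiom T: valid iff R is reflexive. R is reflexive — valid.
(D) Lp ⊃ Mp is axiom D, which corresponds to seriality. R is serial — valid.
(E) MMp ⊃ Mp (the dual of axiom 4) characterises the transitive frames. R is not transitive — not valid.

A, C, D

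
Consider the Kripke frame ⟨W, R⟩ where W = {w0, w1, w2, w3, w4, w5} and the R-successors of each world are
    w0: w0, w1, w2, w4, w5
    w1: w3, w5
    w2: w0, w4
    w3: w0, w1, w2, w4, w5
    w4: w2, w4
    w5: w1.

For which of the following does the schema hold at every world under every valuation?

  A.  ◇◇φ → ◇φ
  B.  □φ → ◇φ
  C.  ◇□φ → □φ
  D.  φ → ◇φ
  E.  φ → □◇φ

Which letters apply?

B

R is not reflexive: not w1 R w1.
R is not symmetric: w0 R w1 but not w1 R w0.
R is not transitive: w0 R w1 and w1 R w3 but not w0 R w3.
R is not euclidean: w0 R w1 and w0 R w0 but not w1 R w0.
R is serial: every world has an R-successor.
(A) ◇◇φ → ◇φ (the dual of axiom 4) characterises the transitive frames. R is not transitive — not valid.
(B) □φ → ◇φ (axiom D) characterises the serial frames. R is serial — valid.
(C) ◇□φ → □φ (the dual of axiom 5) characterises the euclidean frames. R is not euclidean — not valid.
(D) the dual of axiom T: valid iff R is reflexive. R is not reflexive — not valid.
(E) φ → □◇φ is axiom B, which corresponds to symmetry. R is not symmetric — not valid.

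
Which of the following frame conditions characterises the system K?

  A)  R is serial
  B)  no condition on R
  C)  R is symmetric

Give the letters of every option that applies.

(A) this class determines D, not K.
(B) K is sound and complete for exactly this class.
(C) this class determines KB, not K.

B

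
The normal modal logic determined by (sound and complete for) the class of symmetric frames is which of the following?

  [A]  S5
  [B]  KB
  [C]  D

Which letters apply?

B

(A) S5 is determined by the class of reflexive, symmetric, and transitive frames.
(B) KB is determined by exactly this class.
(C) D is determined by the class of serial frames.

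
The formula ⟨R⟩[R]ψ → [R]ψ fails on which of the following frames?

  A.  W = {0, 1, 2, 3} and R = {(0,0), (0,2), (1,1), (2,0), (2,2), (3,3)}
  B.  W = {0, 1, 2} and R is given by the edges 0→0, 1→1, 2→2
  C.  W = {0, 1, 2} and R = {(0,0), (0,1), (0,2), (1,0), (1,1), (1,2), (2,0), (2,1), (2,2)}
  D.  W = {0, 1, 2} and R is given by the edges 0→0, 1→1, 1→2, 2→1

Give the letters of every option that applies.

The schema ⟨R⟩[R]ψ → [R]ψ is the dual of axiom 5; it is valid on a frame iff R is euclidean.
(A) R is euclidean (any two R-successors of the same world are R-related), so the schema is valid here.
(B) R is euclidean (any two R-successors of the same world are R-related), so the schema is valid here.
(C) R is euclidean (any two R-successors of the same world are R-related), so the schema is valid here.
(D) R is not euclidean (1 R 2 and 1 R 2 but not 2 R 2), so the schema fails here.

D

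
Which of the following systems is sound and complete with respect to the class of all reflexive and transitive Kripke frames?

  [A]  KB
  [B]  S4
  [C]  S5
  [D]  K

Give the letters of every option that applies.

B

(A) KB is determined by the class of symmetric frames.
(B) S4 is determined by exactly this class.
(C) S5 is determined by the class of reflexive, symmetric, and transitive frames.
(D) K is determined by the class of arbitrary frames.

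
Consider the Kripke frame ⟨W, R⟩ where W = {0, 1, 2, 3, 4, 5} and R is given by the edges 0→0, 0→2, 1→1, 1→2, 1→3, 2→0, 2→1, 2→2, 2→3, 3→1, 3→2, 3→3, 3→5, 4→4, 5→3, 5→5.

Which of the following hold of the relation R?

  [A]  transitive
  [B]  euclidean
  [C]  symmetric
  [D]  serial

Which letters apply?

(A) not transitive: 0 R 2 and 2 R 1 but not 0 R 1.
(B) not euclidean: 2 R 0 and 2 R 1 but not 0 R 1.
(C) symmetric: every R-edge is matched by its reverse.
(D) serial: every world has an R-successor.

C, D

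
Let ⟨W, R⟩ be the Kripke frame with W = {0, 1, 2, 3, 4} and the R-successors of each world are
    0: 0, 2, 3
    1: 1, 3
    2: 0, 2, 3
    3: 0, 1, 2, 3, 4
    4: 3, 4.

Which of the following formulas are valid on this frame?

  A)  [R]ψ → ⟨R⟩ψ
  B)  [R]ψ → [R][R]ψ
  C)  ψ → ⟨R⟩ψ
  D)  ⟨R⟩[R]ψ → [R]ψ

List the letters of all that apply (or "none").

A, C

R is reflexive: each world relates to itself.
R is not transitive: 0 R 3 and 3 R 1 but not 0 R 1.
R is not euclidean: 3 R 0 and 3 R 1 but not 0 R 1.
R is serial: every world has an R-successor.
(A) [R]ψ → ⟨R⟩ψ (axiom D) characterises the serial frames. R is serial — valid.
(B) [R]ψ → [R][R]ψ is axiom 4, which corresponds to transitivity. R is not transitive — not valid.
(C) ψ → ⟨R⟩ψ is the dual of axiom T, which corresponds to reflexivity. R is reflexive — valid.
(D) ⟨R⟩[R]ψ → [R]ψ is the dual of axiom 5, which corresponds to the euclidean property. R is not euclidean — not valid.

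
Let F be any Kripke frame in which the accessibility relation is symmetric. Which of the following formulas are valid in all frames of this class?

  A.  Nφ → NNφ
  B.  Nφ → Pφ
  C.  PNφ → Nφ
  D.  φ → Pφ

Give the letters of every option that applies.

none

(A) Nφ → NNφ (axiom 4) characterises the transitive frames. Such an R need not be transitive — not valid.
(B) Nφ → Pφ is axiom D; it is valid on a frame exactly when R is serial. Such an R need not be serial, so not valid.
(C) PNφ → Nφ is the dual of axiom 5, which corresponds to the euclidean property. Such an R need not be euclidean — not valid.
(D) φ → Pφ (the dual of axiom T) characterises the reflexive frames. Such an R need not be reflexive — not valid.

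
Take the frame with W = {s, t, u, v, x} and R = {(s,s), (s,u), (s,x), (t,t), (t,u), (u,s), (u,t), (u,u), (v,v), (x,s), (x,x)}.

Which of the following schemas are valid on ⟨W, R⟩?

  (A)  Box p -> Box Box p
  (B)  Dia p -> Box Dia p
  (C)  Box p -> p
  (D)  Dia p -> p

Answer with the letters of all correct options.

C

R is reflexive: each world relates to itself.
R is not transitive: s R u and u R t but not s R t.
R is not euclidean: s R u and s R x but not u R x.
R is not a subset of the identity: s R u with s ≠ u.
(A) Box p -> Box Box p is axiom 4; it is valid on a frame exactly when R is transitive. R is not transitive, so not valid.
(B) Dia p -> Box Dia p (axiom 5) characterises the euclidean frames. R is not euclidean — not valid.
(C) Box p -> p (axiom T) characterises the reflexive frames. R is reflexive — valid.
(D) Dia p -> p is the converse of T; it holds exactly when R ⊆ identity. Here R ⊄ identity — not valid.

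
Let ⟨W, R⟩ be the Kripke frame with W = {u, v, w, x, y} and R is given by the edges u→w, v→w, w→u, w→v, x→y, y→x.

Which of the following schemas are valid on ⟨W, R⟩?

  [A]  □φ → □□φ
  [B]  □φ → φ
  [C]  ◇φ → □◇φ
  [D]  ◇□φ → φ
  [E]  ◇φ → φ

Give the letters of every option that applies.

R is not reflexive: not u R u.
R is symmetric: every R-edge is matched by its reverse.
R is not transitive: u R w and w R u but not u R u.
R is not euclidean: w R u and w R v but not u R v.
R is not a subset of the identity: u R w with u ≠ w.
(A) axiom 4: valid iff R is transitive. R is not transitive — not valid.
(B) axiom T: valid iff R is reflexive. R is not reflexive — not valid.
(C) ◇φ → □◇φ is axiom 5, which corresponds to the euclidean property. R is not euclidean — not valid.
(D) the dual of axiom B: valid iff R is symmetric. R is symmetric — valid.
(E) ◇φ → φ is the converse of T; it holds exactly when R ⊆ identity. Here R ⊄ identity — not valid.

D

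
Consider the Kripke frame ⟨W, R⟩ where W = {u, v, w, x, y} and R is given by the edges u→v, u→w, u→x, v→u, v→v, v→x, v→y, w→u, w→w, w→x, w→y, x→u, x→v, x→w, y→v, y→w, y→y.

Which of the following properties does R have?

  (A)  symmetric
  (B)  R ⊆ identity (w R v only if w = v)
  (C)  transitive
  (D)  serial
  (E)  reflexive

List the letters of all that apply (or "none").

A, D

(A) symmetric: every R-edge is matched by its reverse.
(B) not ⊆ identity: u R v with u ≠ v.
(C) not transitive: u R v and v R u but not u R u.
(D) serial: every world has an R-successor.
(E) not reflexive: not u R u.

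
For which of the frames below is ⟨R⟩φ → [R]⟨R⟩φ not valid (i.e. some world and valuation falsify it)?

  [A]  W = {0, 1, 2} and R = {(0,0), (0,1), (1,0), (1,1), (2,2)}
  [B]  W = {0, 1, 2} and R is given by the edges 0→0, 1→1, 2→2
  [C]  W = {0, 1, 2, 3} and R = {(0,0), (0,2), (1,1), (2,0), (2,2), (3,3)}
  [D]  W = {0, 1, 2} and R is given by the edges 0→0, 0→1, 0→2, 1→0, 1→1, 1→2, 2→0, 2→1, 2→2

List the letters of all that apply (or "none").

none

The schema ⟨R⟩φ → [R]⟨R⟩φ is axiom 5; it is valid on a frame iff R is euclidean.
(A) R is euclidean (any two R-successors of the same world are R-related), so the schema is valid here.
(B) R is euclidean (any two R-successors of the same world are R-related), so the schema is valid here.
(C) R is euclidean (any two R-successors of the same world are R-related), so the schema is valid here.
(D) R is euclidean (any two R-successors of the same world are R-related), so the schema is valid here.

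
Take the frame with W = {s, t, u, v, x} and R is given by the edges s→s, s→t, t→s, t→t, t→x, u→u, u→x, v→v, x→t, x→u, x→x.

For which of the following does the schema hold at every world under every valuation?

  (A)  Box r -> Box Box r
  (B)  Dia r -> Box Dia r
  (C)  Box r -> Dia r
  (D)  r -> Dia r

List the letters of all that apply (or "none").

R is reflexive: each world relates to itself.
R is not transitive: s R t and t R x but not s R x.
R is not euclidean: t R s and t R x but not s R x.
R is serial: every world has an R-successor.
(A) axiom 4: valid iff R is transitive. R is not transitive — not valid.
(B) Dia r -> Box Dia r (axiom 5) characterises the euclidean frames. R is not euclidean — not valid.
(C) Box r -> Dia r is axiom D; it is valid on a frame exactly when R is serial. R is serial, so valid.
(D) r -> Dia r is the dual of axiom T, which corresponds to reflexivity. R is reflexive — valid.

C, D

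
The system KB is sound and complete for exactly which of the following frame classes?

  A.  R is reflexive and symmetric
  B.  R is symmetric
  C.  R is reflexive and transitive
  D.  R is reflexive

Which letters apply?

(A) this class determines B (= KTB), not KB.
(B) KB is sound and complete for exactly this class.
(C) this class determines S4, not KB.
(D) this class determines T (= KT), not KB.

B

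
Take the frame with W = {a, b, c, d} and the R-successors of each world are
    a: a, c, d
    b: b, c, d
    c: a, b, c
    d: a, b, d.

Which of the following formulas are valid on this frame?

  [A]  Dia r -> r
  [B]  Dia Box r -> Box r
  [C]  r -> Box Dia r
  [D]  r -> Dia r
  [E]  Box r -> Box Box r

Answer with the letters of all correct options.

C, D

R is reflexive: each world relates to itself.
R is symmetric: every R-edge is matched by its reverse.
R is not transitive: a R c and c R b but not a R b.
R is not euclidean: a R c and a R d but not c R d.
R is not a subset of the identity: a R c with a ≠ c.
(A) Dia r -> r (the converse of T) corresponds to R being a subset of the identity. Here R ⊄ identity, so not valid.
(B) the dual of axiom 5: valid iff R is euclidean. R is not euclidean — not valid.
(C) axiom B: valid iff R is symmetric. R is symmetric — valid.
(D) r -> Dia r is the dual of axiom T, which corresponds to reflexivity. R is reflexive — valid.
(E) axiom 4: valid iff R is transitive. R is not transitive — not valid.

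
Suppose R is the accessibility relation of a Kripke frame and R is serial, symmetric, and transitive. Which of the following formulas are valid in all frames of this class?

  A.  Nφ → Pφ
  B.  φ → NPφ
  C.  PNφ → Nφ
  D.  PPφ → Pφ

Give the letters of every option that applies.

A serial symmetric transitive relation is reflexive (take any v with uRv; symmetry gives vRu and transitivity gives uRu), hence an equivalence relation.
(A) Nφ → Pφ is axiom D; it is valid on a frame exactly when R is serial. Every such R is serial, so valid.
(B) φ → NPφ is axiom B; it is valid on a frame exactly when R is symmetric. Every such R is symmetric, so valid.
(C) PNφ → Nφ (the dual of axiom 5) characterises the euclidean frames. Every such R is euclidean — valid.
(D) the dual of axiom 4: valid iff R is transitive. Every such R is transitive — valid.

A, B, C, D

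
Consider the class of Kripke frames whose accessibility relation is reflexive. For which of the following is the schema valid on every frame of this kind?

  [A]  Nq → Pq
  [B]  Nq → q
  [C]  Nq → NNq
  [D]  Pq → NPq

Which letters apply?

A reflexive relation is serial.
(A) axiom D: valid iff R is serial. Every such R is serial — valid.
(B) Nq → q (axiom T) characterises the reflexive frames. Every such R is reflexive — valid.
(C) Nq → NNq is axiom 4, which corresponds to transitivity. Such an R need not be transitive — not valid.
(D) Pq → NPq is axiom 5; it is valid on a frame exactly when R is euclidean. Such an R need not be euclidean, so not valid.

A, B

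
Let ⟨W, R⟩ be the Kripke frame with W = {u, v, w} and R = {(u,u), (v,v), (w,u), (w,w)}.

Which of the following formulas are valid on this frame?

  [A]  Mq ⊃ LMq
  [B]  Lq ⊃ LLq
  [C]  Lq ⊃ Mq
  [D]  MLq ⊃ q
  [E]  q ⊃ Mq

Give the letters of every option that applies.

R is reflexive: each world relates to itself.
R is not symmetric: w R u but not u R w.
R is transitive: R is closed under composition.
R is not euclidean: w R u and w R w but not u R w.
R is serial: every world has an R-successor.
(A) axiom 5: valid iff R is euclidean. R is not euclidean — not valid.
(B) Lq ⊃ LLq (axiom 4) characterises the transitive frames. R is transitive — valid.
(C) Lq ⊃ Mq (axiom D) characterises the serial frames. R is serial — valid.
(D) MLq ⊃ q is the dual of axiom B; it is valid on a frame exactly when R is symmetric. R is not symmetric, so not valid.
(E) q ⊃ Mq is the dual of axiom T; it is valid on a frame exactly when R is reflexive. R is reflexive, so valid.

B, C, E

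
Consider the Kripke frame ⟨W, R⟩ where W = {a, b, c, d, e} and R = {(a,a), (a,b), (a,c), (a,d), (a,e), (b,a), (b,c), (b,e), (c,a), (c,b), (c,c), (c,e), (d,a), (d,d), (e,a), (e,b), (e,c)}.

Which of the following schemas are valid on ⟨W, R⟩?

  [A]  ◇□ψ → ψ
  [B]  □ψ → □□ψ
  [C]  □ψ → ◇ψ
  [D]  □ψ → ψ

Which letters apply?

A, C

R is not reflexive: not b R b.
R is symmetric: every R-edge is matched by its reverse.
R is not transitive: b R a and a R b but not b R b.
R is serial: every world has an R-successor.
(A) ◇□ψ → ψ (the dual of axiom B) characterises the symmetric frames. R is symmetric — valid.
(B) □ψ → □□ψ is axiom 4; it is valid on a frame exactly when R is transitive. R is not transitive, so not valid.
(C) axiom D: valid iff R is serial. R is serial — valid.
(D) □ψ → ψ (axiom T) characterises the reflexive frames. R is not reflexive — not valid.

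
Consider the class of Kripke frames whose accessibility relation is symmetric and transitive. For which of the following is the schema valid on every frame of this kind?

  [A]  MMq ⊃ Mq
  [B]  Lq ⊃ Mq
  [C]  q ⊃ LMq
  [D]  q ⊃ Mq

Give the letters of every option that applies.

A, C

A symmetric transitive relation is euclidean (uRv and uRw give vRu by symmetry, then vRw by transitivity).
(A) MMq ⊃ Mq is the dual of axiom 4; it is valid on a frame exactly when R is transitive. Every such R is transitive, so valid.
(B) axiom D: valid iff R is serial. Such an R need not be serial — not valid.
(C) q ⊃ LMq (axiom B) characterises the symmetric frames. Every such R is symmetric — valid.
(D) q ⊃ Mq is the dual of axiom T, which corresponds to reflexivity. Such an R need not be reflexive — not valid.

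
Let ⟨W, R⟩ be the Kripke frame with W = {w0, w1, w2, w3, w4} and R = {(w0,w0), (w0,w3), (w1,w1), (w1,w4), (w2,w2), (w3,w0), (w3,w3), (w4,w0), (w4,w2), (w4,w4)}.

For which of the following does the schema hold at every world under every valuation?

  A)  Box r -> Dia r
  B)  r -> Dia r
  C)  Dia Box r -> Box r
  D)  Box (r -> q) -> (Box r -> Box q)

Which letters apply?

A, B, D

R is reflexive: each world relates to itself.
R is not euclidean: w1 R w4 and w1 R w1 but not w4 R w1.
R is serial: every world has an R-successor.
(A) Box r -> Dia r (axiom D) characterises the serial frames. R is serial — valid.
(B) r -> Dia r (the dual of axiom T) characterises the reflexive frames. R is reflexive — valid.
(C) Dia Box r -> Box r is the dual of axiom 5, which corresponds to the euclidean property. R is not euclidean — not valid.
(D) Box (r -> q) -> (Box r -> Box q) is axiom K, valid on every Kripke frame — valid.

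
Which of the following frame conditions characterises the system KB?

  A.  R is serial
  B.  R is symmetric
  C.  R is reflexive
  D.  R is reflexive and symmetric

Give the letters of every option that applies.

(A) this class determines D, not KB.
(B) KB is sound and complete for exactly this class.
(C) this class determines T (= KT), not KB.
(D) this class determines B (= KTB), not KB.

B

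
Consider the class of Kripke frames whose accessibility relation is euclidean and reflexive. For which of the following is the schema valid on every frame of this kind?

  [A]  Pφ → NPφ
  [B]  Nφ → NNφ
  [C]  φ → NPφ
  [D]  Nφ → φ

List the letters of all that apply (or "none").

A reflexive euclidean relation is also symmetric (from wRw and wRv the euclidean condition gives vRw) and hence transitive; it is an equivalence relation.
(A) axiom 5: valid iff R is euclidean. Every such R is euclidean — valid.
(B) Nφ → NNφ (axiom 4) characterises the transitive frames. Every such R is transitive — valid.
(C) φ → NPφ is axiom B, which corresponds to symmetry. Every such R is symmetric — valid.
(D) Nφ → φ is axiom T; it is valid on a frame exactly when R is reflexive. Every such R is reflexive, so valid.

A, B, C, D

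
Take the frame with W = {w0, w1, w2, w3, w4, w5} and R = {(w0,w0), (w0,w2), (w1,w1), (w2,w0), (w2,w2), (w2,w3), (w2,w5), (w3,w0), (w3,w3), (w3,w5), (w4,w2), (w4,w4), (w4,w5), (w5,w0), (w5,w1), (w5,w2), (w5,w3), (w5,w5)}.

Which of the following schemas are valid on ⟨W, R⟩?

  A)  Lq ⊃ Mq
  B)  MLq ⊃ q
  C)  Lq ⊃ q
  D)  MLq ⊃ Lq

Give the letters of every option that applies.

R is reflexive: each world relates to itself.
R is not symmetric: w2 R w3 but not w3 R w2.
R is not euclidean: w2 R w0 and w2 R w3 but not w0 R w3.
R is serial: every world has an R-successor.
(A) axiom D: valid iff R is serial. R is serial — valid.
(B) MLq ⊃ q is the dual of axiom B, which corresponds to symmetry. R is not symmetric — not valid.
(C) Lq ⊃ q is axiom T; it is valid on a frame exactly when R is reflexive. R is reflexive, so valid.
(D) MLq ⊃ Lq is the dual of axiom 5; it is valid on a frame exactly when R is euclidean. R is not euclidean, so not valid.

A, C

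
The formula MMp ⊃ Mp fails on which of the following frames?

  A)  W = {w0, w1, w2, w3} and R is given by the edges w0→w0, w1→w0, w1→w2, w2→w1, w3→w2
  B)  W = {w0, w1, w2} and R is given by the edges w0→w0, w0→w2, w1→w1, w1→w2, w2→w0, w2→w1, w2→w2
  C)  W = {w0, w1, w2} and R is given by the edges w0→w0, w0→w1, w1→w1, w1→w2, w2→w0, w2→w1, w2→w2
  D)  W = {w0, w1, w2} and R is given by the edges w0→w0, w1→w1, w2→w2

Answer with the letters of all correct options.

A, B, C

The schema MMp ⊃ Mp is the dual of axiom 4; it is valid on a frame iff R is transitive.
(A) R is not transitive (w1 R w2 and w2 R w1 but not w1 R w1), so the schema fails here.
(B) R is not transitive (w0 R w2 and w2 R w1 but not w0 R w1), so the schema fails here.
(C) R is not transitive (w0 R w1 and w1 R w2 but not w0 R w2), so the schema fails here.
(D) R is transitive (R is closed under composition), so the schema is valid here.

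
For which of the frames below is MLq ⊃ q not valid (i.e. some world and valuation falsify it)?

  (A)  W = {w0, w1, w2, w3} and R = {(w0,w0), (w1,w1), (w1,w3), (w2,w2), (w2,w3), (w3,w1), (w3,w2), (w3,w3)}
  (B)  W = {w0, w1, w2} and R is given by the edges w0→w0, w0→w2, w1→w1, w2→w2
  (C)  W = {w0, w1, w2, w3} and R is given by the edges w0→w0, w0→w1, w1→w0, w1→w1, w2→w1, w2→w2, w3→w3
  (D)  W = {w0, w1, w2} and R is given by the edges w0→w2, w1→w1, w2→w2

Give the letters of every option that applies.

B, C, D

The schema MLq ⊃ q is the dual of axiom B; it is valid on a frame iff R is symmetric.
(A) R is symmetric (every R-edge is matched by its reverse), so the schema is valid here.
(B) R is not symmetric (w0 R w2 but not w2 R w0), so the schema fails here.
(C) R is not symmetric (w2 R w1 but not w1 R w2), so the schema fails here.
(D) R is not symmetric (w0 R w2 but not w2 R w0), so the schema fails here.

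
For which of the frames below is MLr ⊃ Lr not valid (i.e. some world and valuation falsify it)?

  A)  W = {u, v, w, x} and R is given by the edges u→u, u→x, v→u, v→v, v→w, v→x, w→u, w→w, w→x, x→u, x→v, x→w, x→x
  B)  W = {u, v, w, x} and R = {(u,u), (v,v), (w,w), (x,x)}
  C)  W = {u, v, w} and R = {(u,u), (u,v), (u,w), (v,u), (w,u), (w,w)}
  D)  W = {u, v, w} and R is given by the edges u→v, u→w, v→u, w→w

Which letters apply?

The schema MLr ⊃ Lr is the dual of axiom 5; it is valid on a frame iff R is euclidean.
(A) R is not euclidean (v R u and v R v but not u R v), so the schema fails here.
(B) R is euclidean (any two R-successors of the same world are R-related), so the schema is valid here.
(C) R is not euclidean (u R v and u R w but not v R w), so the schema fails here.
(D) R is not euclidean (u R v and u R w but not v R w), so the schema fails here.

A, C, D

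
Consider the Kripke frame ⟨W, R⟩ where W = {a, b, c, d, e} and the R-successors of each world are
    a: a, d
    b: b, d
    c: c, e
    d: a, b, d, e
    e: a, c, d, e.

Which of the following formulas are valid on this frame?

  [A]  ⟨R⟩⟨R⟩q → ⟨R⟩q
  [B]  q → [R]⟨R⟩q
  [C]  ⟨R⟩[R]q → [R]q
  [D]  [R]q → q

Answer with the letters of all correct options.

D

R is reflexive: each world relates to itself.
R is not symmetric: e R a but not a R e.
R is not transitive: a R d and d R b but not a R b.
R is not euclidean: d R a and d R b but not a R b.
(A) ⟨R⟩⟨R⟩q → ⟨R⟩q (the dual of axiom 4) characterises the transitive frames. R is not transitive — not valid.
(B) q → [R]⟨R⟩q (axiom B) characterises the symmetric frames. R is not symmetric — not valid.
(C) ⟨R⟩[R]q → [R]q is the dual of axiom 5, which corresponds to the euclidean property. R is not euclidean — not valid.
(D) [R]q → q is axiom T, which corresponds to reflexivity. R is reflexive — valid.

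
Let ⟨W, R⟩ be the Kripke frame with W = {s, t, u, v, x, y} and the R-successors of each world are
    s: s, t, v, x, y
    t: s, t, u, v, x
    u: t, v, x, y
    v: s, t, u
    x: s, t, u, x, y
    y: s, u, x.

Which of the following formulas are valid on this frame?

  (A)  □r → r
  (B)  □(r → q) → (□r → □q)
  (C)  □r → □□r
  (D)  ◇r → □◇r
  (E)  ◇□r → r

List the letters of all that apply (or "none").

R is not reflexive: not u R u.
R is symmetric: every R-edge is matched by its reverse.
R is not transitive: s R t and t R u but not s R u.
R is not euclidean: s R t and s R y but not t R y.
(A) □r → r (axiom T) characterises the reflexive frames. R is not reflexive — not valid.
(B) this is just K, valid on every normal frame.
(C) □r → □□r is axiom 4, which corresponds to transitivity. R is not transitive — not valid.
(D) axiom 5: valid iff R is euclidean. R is not euclidean — not valid.
(E) ◇□r → r is the dual of axiom B; it is valid on a frame exactly when R is symmetric. R is symmetric, so valid.

B, E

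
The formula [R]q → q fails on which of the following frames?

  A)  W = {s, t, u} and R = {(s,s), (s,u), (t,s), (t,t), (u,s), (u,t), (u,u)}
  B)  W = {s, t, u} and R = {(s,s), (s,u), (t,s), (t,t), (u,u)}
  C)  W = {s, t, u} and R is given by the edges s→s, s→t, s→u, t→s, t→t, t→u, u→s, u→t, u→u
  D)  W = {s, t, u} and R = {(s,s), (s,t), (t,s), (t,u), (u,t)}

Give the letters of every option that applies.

The schema [R]q → q is axiom T; it is valid on a frame iff R is reflexive.
(A) R is reflexive (each world relates to itself), so the schema is valid here.
(B) R is reflexive (each world relates to itself), so the schema is valid here.
(C) R is reflexive (each world relates to itself), so the schema is valid here.
(D) R is not reflexive (not t R t), so the schema fails here.

D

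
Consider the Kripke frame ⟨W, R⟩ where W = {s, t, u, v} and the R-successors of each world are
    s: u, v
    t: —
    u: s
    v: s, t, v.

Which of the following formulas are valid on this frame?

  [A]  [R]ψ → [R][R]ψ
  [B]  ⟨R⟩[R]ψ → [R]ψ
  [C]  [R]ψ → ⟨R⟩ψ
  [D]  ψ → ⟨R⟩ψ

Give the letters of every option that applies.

none

R is not reflexive: not s R s.
R is not transitive: s R u and u R s but not s R s.
R is not euclidean: s R u and s R v but not u R v.
R is not serial: t has no R-successor.
(A) axiom 4: valid iff R is transitive. R is not transitive — not valid.
(B) ⟨R⟩[R]ψ → [R]ψ is the dual of axiom 5, which corresponds to the euclidean property. R is not euclidean — not valid.
(C) [R]ψ → ⟨R⟩ψ is axiom D, which corresponds to seriality. R is not serial — not valid.
(D) ψ → ⟨R⟩ψ is the dual of axiom T; it is valid on a frame exactly when R is reflexive. R is not reflexive, so not valid.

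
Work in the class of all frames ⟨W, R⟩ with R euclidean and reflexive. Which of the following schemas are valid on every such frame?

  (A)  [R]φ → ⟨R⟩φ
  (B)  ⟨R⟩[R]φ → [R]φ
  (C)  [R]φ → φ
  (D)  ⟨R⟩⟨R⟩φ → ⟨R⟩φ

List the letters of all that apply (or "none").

A reflexive euclidean relation is also symmetric (from wRw and wRv the euclidean condition gives vRw) and hence transitive; it is an equivalence relation.
(A) [R]φ → ⟨R⟩φ is axiom D; it is valid on a frame exactly when R is serial. Every such R is serial, so valid.
(B) ⟨R⟩[R]φ → [R]φ is the dual of axiom 5, which corresponds to the euclidean property. Every such R is euclidean — valid.
(C) [R]φ → φ is axiom T, which corresponds to reflexivity. Every such R is reflexive — valid.
(D) ⟨R⟩⟨R⟩φ → ⟨R⟩φ is the dual of axiom 4, which corresponds to transitivity. Every such R is transitive — valid.

A, B, C, D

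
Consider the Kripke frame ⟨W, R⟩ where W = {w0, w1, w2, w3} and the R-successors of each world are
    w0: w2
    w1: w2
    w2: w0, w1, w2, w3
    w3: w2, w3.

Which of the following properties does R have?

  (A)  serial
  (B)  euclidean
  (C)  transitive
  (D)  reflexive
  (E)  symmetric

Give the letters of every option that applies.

A, E

(A) serial: every world has an R-successor.
(B) not euclidean: w2 R w0 and w2 R w1 but not w0 R w1.
(C) not transitive: w0 R w2 and w2 R w0 but not w0 R w0.
(D) not reflexive: not w0 R w0.
(E) symmetric: every R-edge is matched by its reverse.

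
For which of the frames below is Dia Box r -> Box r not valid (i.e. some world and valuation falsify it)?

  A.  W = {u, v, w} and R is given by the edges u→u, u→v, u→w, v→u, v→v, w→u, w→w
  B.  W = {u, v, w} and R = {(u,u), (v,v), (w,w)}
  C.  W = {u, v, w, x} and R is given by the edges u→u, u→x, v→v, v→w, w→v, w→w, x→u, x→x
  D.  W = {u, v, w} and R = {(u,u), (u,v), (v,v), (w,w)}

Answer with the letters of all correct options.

The schema Dia Box r -> Box r is the dual of axiom 5; it is valid on a frame iff R is euclidean.
(A) R is not euclidean (u R v and u R w but not v R w), so the schema fails here.
(B) R is euclidean (any two R-successors of the same world are R-related), so the schema is valid here.
(C) R is euclidean (any two R-successors of the same world are R-related), so the schema is valid here.
(D) R is not euclidean (u R v and u R u but not v R u), so the schema fails here.

A, D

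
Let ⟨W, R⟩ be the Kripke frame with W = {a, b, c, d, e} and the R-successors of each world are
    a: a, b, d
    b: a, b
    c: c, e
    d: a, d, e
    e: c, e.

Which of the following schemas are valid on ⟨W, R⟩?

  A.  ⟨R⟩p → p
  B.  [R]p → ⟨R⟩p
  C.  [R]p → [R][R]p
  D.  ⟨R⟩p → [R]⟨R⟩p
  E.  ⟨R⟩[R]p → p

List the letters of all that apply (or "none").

R is not symmetric: d R e but not e R d.
R is not transitive: a R d and d R e but not a R e.
R is not euclidean: a R b and a R d but not b R d.
R is serial: every world has an R-successor.
R is not a subset of the identity: a R b with a ≠ b.
(A) ⟨R⟩p → p (the converse of T) corresponds to R being a subset of the identity. Here R ⊄ identity, so not valid.
(B) [R]p → ⟨R⟩p is axiom D; it is valid on a frame exactly when R is serial. R is serial, so valid.
(C) [R]p → [R][R]p is axiom 4, which corresponds to transitivity. R is not transitive — not valid.
(D) ⟨R⟩p → [R]⟨R⟩p is axiom 5, which corresponds to the euclidean property. R is not euclidean — not valid.
(E) the dual of axiom B: valid iff R is symmetric. R is not symmetric — not valid.

B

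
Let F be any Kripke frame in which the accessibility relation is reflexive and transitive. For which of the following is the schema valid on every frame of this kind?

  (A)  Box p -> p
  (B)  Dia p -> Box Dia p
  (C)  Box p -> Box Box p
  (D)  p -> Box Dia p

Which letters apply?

Reflexive relations are serial.
(A) Box p -> p is axiom T; it is valid on a frame exactly when R is reflexive. Every such R is reflexive, so valid.
(B) Dia p -> Box Dia p (axiom 5) characterises the euclidean frames. Such an R need not be euclidean — not valid.
(C) axiom 4: valid iff R is transitive. Every such R is transitive — valid.
(D) p -> Box Dia p is axiom B, which corresponds to symmetry. Such an R need not be symmetric — not valid.

A, C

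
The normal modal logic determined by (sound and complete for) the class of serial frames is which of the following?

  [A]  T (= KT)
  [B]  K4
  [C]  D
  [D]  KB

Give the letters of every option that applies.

C

(A) T (= KT) is determined by the class of reflexive frames.
(B) K4 is determined by the class of transitive frames.
(C) D is determined by exactly this class.
(D) KB is determined by the class of symmetric frames.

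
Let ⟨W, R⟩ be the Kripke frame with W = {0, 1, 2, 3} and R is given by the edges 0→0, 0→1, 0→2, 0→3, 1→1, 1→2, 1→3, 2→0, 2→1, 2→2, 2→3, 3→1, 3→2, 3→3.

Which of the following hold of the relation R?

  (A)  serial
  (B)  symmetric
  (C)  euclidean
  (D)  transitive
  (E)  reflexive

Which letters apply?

(A) serial: every world has an R-successor.
(B) not symmetric: 0 R 1 but not 1 R 0.
(C) not euclidean: 0 R 1 and 0 R 0 but not 1 R 0.
(D) not transitive: 1 R 2 and 2 R 0 but not 1 R 0.
(E) reflexive: each world relates to itself.

A, E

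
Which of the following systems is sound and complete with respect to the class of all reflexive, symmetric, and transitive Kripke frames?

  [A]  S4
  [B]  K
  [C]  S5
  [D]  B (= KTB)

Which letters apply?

(A) S4 is determined by the class of reflexive and transitive frames.
(B) K is determined by the class of arbitrary frames.
(C) S5 is determined by exactly this class.
(D) B (= KTB) is determined by the class of reflexive and symmetric frames.

C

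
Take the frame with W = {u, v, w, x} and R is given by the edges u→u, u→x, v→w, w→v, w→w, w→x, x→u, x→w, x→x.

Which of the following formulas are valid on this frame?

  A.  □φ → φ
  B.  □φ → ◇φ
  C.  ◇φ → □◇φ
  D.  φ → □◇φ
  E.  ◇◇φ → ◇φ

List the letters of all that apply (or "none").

B, D

R is not reflexive: not v R v.
R is symmetric: every R-edge is matched by its reverse.
R is not transitive: u R x and x R w but not u R w.
R is not euclidean: w R v and w R x but not v R x.
R is serial: every world has an R-successor.
(A) □φ → φ is axiom T; it is valid on a frame exactly when R is reflexive. R is not reflexive, so not valid.
(B) □φ → ◇φ is axiom D; it is valid on a frame exactly when R is serial. R is serial, so valid.
(C) axiom 5: valid iff R is euclidean. R is not euclidean — not valid.
(D) φ → □◇φ is axiom B, which corresponds to symmetry. R is symmetric — valid.
(E) ◇◇φ → ◇φ is the dual of axiom 4, which corresponds to transitivity. R is not transitive — not valid.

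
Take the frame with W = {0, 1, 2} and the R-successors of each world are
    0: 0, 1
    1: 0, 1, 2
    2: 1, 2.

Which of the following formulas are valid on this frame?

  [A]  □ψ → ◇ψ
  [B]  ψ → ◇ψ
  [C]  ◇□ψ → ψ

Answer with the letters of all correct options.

A, B, C

R is reflexive: each world relates to itself.
R is symmetric: every R-edge is matched by its reverse.
R is serial: every world has an R-successor.
(A) □ψ → ◇ψ (axiom D) characterises the serial frames. R is serial — valid.
(B) ψ → ◇ψ is the dual of axiom T; it is valid on a frame exactly when R is reflexive. R is reflexive, so valid.
(C) the dual of axiom B: valid iff R is symmetric. R is symmetric — valid.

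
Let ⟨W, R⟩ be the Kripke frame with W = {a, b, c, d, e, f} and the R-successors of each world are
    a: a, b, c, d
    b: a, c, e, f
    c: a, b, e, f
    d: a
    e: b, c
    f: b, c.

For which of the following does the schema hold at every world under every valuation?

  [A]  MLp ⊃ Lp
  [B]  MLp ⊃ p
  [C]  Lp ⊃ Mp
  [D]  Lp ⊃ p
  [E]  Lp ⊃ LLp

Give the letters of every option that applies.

R is not reflexive: not b R b.
R is symmetric: every R-edge is matched by its reverse.
R is not transitive: a R b and b R e but not a R e.
R is not euclidean: a R b and a R d but not b R d.
R is serial: every world has an R-successor.
(A) MLp ⊃ Lp is the dual of axiom 5; it is valid on a frame exactly when R is euclidean. R is not euclidean, so not valid.
(B) MLp ⊃ p (the dual of axiom B) characterises the symmetric frames. R is symmetric — valid.
(C) Lp ⊃ Mp is axiom D, which corresponds to seriality. R is serial — valid.
(D) Lp ⊃ p is axiom T; it is valid on a frame exactly when R is reflexive. R is not reflexive, so not valid.
(E) Lp ⊃ LLp (axiom 4) characterises the transitive frames. R is not transitive — not valid.

B, C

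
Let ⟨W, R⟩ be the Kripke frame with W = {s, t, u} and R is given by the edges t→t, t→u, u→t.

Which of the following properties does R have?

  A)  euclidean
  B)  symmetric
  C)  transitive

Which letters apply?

B

(A) not euclidean: t R u and t R u but not u R u.
(B) symmetric: every R-edge is matched by its reverse.
(C) not transitive: u R t and t R u but not u R u.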